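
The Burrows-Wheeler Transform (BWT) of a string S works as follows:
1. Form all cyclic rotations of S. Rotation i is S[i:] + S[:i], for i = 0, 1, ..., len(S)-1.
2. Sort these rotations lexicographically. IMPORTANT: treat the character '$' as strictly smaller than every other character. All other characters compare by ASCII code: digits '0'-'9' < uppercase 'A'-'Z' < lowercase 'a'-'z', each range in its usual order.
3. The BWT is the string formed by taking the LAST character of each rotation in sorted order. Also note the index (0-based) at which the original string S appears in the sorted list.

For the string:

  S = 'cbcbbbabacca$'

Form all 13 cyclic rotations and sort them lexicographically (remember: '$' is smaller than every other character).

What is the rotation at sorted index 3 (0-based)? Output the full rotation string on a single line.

All 13 rotations (rotation i = S[i:]+S[:i]):
  rot[0] = cbcbbbabacca$
  rot[1] = bcbbbabacca$c
  rot[2] = cbbbabacca$cb
  rot[3] = bbbabacca$cbc
  rot[4] = bbabacca$cbcb
  rot[5] = babacca$cbcbb
  rot[6] = abacca$cbcbbb
  rot[7] = bacca$cbcbbba
  rot[8] = acca$cbcbbbab
  rot[9] = cca$cbcbbbaba
  rot[10] = ca$cbcbbbabac
  rot[11] = a$cbcbbbabacc
  rot[12] = $cbcbbbabacca
Sorted (with $ < everything):
  sorted[0] = $cbcbbbabacca
  sorted[1] = a$cbcbbbabacc
  sorted[2] = abacca$cbcbbb
  sorted[3] = acca$cbcbbbab
  sorted[4] = babacca$cbcbb
  sorted[5] = bacca$cbcbbba
  sorted[6] = bbabacca$cbcb
  sorted[7] = bbbabacca$cbc
  sorted[8] = bcbbbabacca$c
  sorted[9] = ca$cbcbbbabac
  sorted[10] = cbbbabacca$cb
  sorted[11] = cbcbbbabacca$
  sorted[12] = cca$cbcbbbaba
sorted[3] = acca$cbcbbbab

Answer: acca$cbcbbbab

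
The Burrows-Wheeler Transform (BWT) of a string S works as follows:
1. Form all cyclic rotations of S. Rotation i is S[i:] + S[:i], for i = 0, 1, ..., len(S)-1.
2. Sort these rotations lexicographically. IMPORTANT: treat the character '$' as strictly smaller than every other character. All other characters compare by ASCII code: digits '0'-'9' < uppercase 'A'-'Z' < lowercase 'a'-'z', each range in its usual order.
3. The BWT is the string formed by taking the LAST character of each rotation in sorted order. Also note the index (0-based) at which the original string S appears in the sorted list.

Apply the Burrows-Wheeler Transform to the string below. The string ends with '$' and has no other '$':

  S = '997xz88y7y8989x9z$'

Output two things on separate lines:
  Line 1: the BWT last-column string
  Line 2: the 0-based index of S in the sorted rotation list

All 18 rotations (rotation i = S[i:]+S[:i]):
  rot[0] = 997xz88y7y8989x9z$
  rot[1] = 97xz88y7y8989x9z$9
  rot[2] = 7xz88y7y8989x9z$99
  rot[3] = xz88y7y8989x9z$997
  rot[4] = z88y7y8989x9z$997x
  rot[5] = 88y7y8989x9z$997xz
  rot[6] = 8y7y8989x9z$997xz8
  rot[7] = y7y8989x9z$997xz88
  rot[8] = 7y8989x9z$997xz88y
  rot[9] = y8989x9z$997xz88y7
  rot[10] = 8989x9z$997xz88y7y
  rot[11] = 989x9z$997xz88y7y8
  rot[12] = 89x9z$997xz88y7y89
  rot[13] = 9x9z$997xz88y7y898
  rot[14] = x9z$997xz88y7y8989
  rot[15] = 9z$997xz88y7y8989x
  rot[16] = z$997xz88y7y8989x9
  rot[17] = $997xz88y7y8989x9z
Sorted (with $ < everything):
  sorted[0] = $997xz88y7y8989x9z  (last char: 'z')
  sorted[1] = 7xz88y7y8989x9z$99  (last char: '9')
  sorted[2] = 7y8989x9z$997xz88y  (last char: 'y')
  sorted[3] = 88y7y8989x9z$997xz  (last char: 'z')
  sorted[4] = 8989x9z$997xz88y7y  (last char: 'y')
  sorted[5] = 89x9z$997xz88y7y89  (last char: '9')
  sorted[6] = 8y7y8989x9z$997xz8  (last char: '8')
  sorted[7] = 97xz88y7y8989x9z$9  (last char: '9')
  sorted[8] = 989x9z$997xz88y7y8  (last char: '8')
  sorted[9] = 997xz88y7y8989x9z$  (last char: '$')
  sorted[10] = 9x9z$997xz88y7y898  (last char: '8')
  sorted[11] = 9z$997xz88y7y8989x  (last char: 'x')
  sorted[12] = x9z$997xz88y7y8989  (last char: '9')
  sorted[13] = xz88y7y8989x9z$997  (last char: '7')
  sorted[14] = y7y8989x9z$997xz88  (last char: '8')
  sorted[15] = y8989x9z$997xz88y7  (last char: '7')
  sorted[16] = z$997xz88y7y8989x9  (last char: '9')
  sorted[17] = z88y7y8989x9z$997x  (last char: 'x')
Last column: z9yzy9898$8x97879x
Original string S is at sorted index 9

Answer: z9yzy9898$8x97879x
9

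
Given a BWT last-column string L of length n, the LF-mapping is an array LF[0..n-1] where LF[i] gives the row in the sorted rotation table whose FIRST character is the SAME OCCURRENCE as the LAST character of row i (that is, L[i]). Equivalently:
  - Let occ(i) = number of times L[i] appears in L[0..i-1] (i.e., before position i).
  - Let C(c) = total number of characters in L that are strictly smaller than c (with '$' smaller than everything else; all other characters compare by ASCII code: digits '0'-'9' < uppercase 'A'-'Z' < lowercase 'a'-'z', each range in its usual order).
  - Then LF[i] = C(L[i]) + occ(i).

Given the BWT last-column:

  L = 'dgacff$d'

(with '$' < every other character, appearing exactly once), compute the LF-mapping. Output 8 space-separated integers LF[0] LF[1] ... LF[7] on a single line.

Char counts: '$':1, 'a':1, 'c':1, 'd':2, 'f':2, 'g':1
C (first-col start): C('$')=0, C('a')=1, C('c')=2, C('d')=3, C('f')=5, C('g')=7
L[0]='d': occ=0, LF[0]=C('d')+0=3+0=3
L[1]='g': occ=0, LF[1]=C('g')+0=7+0=7
L[2]='a': occ=0, LF[2]=C('a')+0=1+0=1
L[3]='c': occ=0, LF[3]=C('c')+0=2+0=2
L[4]='f': occ=0, LF[4]=C('f')+0=5+0=5
L[5]='f': occ=1, LF[5]=C('f')+1=5+1=6
L[6]='$': occ=0, LF[6]=C('$')+0=0+0=0
L[7]='d': occ=1, LF[7]=C('d')+1=3+1=4

Answer: 3 7 1 2 5 6 0 4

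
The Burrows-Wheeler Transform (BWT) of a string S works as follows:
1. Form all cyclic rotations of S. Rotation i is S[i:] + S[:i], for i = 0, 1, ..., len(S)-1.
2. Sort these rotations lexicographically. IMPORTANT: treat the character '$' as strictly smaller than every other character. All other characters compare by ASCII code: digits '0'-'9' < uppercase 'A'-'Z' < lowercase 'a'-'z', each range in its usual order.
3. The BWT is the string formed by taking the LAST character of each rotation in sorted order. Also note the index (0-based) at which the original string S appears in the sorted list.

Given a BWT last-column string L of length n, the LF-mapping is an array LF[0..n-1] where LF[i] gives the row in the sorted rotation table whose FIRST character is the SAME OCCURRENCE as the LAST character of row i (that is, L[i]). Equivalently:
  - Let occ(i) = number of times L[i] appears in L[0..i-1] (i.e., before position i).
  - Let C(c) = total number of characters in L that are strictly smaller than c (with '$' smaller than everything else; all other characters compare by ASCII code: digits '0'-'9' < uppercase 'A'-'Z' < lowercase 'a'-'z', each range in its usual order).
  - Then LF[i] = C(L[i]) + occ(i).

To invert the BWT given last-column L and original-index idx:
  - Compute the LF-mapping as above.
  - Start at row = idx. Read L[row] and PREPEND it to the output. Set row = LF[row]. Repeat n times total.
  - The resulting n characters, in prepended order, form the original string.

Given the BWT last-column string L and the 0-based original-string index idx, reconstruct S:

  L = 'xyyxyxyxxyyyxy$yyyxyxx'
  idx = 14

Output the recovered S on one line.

LF mapping: 1 10 11 2 12 3 13 4 5 14 15 16 6 17 0 18 19 20 7 21 8 9
Walk LF starting at row 14, prepending L[row]:
  step 1: row=14, L[14]='$', prepend. Next row=LF[14]=0
  step 2: row=0, L[0]='x', prepend. Next row=LF[0]=1
  step 3: row=1, L[1]='y', prepend. Next row=LF[1]=10
  step 4: row=10, L[10]='y', prepend. Next row=LF[10]=15
  step 5: row=15, L[15]='y', prepend. Next row=LF[15]=18
  step 6: row=18, L[18]='x', prepend. Next row=LF[18]=7
  step 7: row=7, L[7]='x', prepend. Next row=LF[7]=4
  step 8: row=4, L[4]='y', prepend. Next row=LF[4]=12
  step 9: row=12, L[12]='x', prepend. Next row=LF[12]=6
  step 10: row=6, L[6]='y', prepend. Next row=LF[6]=13
  step 11: row=13, L[13]='y', prepend. Next row=LF[13]=17
  step 12: row=17, L[17]='y', prepend. Next row=LF[17]=20
  step 13: row=20, L[20]='x', prepend. Next row=LF[20]=8
  step 14: row=8, L[8]='x', prepend. Next row=LF[8]=5
  step 15: row=5, L[5]='x', prepend. Next row=LF[5]=3
  step 16: row=3, L[3]='x', prepend. Next row=LF[3]=2
  step 17: row=2, L[2]='y', prepend. Next row=LF[2]=11
  step 18: row=11, L[11]='y', prepend. Next row=LF[11]=16
  step 19: row=16, L[16]='y', prepend. Next row=LF[16]=19
  step 20: row=19, L[19]='y', prepend. Next row=LF[19]=21
  step 21: row=21, L[21]='x', prepend. Next row=LF[21]=9
  step 22: row=9, L[9]='y', prepend. Next row=LF[9]=14
Reversed output: yxyyyyxxxxyyyxyxxyyyx$

Answer: yxyyyyxxxxyyyxyxxyyyx$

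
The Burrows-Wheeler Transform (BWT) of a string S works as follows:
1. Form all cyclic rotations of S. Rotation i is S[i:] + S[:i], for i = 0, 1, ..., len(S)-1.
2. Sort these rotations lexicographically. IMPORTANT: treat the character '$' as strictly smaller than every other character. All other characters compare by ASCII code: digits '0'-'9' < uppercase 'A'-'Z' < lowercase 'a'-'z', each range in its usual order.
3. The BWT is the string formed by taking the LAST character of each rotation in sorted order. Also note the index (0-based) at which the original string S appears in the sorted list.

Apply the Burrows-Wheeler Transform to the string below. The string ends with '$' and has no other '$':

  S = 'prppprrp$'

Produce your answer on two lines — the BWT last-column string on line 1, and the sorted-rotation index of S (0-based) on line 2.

All 9 rotations (rotation i = S[i:]+S[:i]):
  rot[0] = prppprrp$
  rot[1] = rppprrp$p
  rot[2] = ppprrp$pr
  rot[3] = pprrp$prp
  rot[4] = prrp$prpp
  rot[5] = rrp$prppp
  rot[6] = rp$prpppr
  rot[7] = p$prppprr
  rot[8] = $prppprrp
Sorted (with $ < everything):
  sorted[0] = $prppprrp  (last char: 'p')
  sorted[1] = p$prppprr  (last char: 'r')
  sorted[2] = ppprrp$pr  (last char: 'r')
  sorted[3] = pprrp$prp  (last char: 'p')
  sorted[4] = prppprrp$  (last char: '$')
  sorted[5] = prrp$prpp  (last char: 'p')
  sorted[6] = rp$prpppr  (last char: 'r')
  sorted[7] = rppprrp$p  (last char: 'p')
  sorted[8] = rrp$prppp  (last char: 'p')
Last column: prrp$prpp
Original string S is at sorted index 4

Answer: prrp$prpp
4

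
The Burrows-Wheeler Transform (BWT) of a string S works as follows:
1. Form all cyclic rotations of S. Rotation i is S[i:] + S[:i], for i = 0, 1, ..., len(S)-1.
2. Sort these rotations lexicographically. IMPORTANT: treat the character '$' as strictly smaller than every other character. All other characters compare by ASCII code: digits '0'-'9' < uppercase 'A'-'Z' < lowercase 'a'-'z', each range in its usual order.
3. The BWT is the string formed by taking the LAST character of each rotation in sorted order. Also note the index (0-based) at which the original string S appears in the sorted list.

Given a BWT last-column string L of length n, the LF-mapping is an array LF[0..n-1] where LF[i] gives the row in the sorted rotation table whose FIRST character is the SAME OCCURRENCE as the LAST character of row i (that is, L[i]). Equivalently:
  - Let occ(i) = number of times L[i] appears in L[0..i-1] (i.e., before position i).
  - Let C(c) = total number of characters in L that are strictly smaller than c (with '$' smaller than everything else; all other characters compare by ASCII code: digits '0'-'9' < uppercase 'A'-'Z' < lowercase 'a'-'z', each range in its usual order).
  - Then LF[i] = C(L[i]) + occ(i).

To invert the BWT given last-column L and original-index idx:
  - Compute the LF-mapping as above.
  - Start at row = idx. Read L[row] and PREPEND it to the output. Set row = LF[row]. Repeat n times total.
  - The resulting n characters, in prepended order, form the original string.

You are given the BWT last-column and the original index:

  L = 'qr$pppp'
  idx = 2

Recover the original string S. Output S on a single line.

Answer: pprppq$

Derivation:
LF mapping: 5 6 0 1 2 3 4
Walk LF starting at row 2, prepending L[row]:
  step 1: row=2, L[2]='$', prepend. Next row=LF[2]=0
  step 2: row=0, L[0]='q', prepend. Next row=LF[0]=5
  step 3: row=5, L[5]='p', prepend. Next row=LF[5]=3
  step 4: row=3, L[3]='p', prepend. Next row=LF[3]=1
  step 5: row=1, L[1]='r', prepend. Next row=LF[1]=6
  step 6: row=6, L[6]='p', prepend. Next row=LF[6]=4
  step 7: row=4, L[4]='p', prepend. Next row=LF[4]=2
Reversed output: pprppq$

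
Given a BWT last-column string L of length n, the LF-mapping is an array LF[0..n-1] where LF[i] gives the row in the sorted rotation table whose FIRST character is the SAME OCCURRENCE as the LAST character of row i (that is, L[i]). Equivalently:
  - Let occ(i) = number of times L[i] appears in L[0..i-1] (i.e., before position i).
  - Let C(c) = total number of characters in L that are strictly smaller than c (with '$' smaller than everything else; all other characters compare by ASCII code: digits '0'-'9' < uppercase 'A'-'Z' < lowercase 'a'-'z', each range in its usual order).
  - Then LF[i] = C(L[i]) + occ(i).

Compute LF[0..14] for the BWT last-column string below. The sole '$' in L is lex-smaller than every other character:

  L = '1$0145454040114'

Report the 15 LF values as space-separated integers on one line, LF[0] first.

Answer: 4 0 1 5 8 13 9 14 10 2 11 3 6 7 12

Derivation:
Char counts: '$':1, '0':3, '1':4, '4':5, '5':2
C (first-col start): C('$')=0, C('0')=1, C('1')=4, C('4')=8, C('5')=13
L[0]='1': occ=0, LF[0]=C('1')+0=4+0=4
L[1]='$': occ=0, LF[1]=C('$')+0=0+0=0
L[2]='0': occ=0, LF[2]=C('0')+0=1+0=1
L[3]='1': occ=1, LF[3]=C('1')+1=4+1=5
L[4]='4': occ=0, LF[4]=C('4')+0=8+0=8
L[5]='5': occ=0, LF[5]=C('5')+0=13+0=13
L[6]='4': occ=1, LF[6]=C('4')+1=8+1=9
L[7]='5': occ=1, LF[7]=C('5')+1=13+1=14
L[8]='4': occ=2, LF[8]=C('4')+2=8+2=10
L[9]='0': occ=1, LF[9]=C('0')+1=1+1=2
L[10]='4': occ=3, LF[10]=C('4')+3=8+3=11
L[11]='0': occ=2, LF[11]=C('0')+2=1+2=3
L[12]='1': occ=2, LF[12]=C('1')+2=4+2=6
L[13]='1': occ=3, LF[13]=C('1')+3=4+3=7
L[14]='4': occ=4, LF[14]=C('4')+4=8+4=12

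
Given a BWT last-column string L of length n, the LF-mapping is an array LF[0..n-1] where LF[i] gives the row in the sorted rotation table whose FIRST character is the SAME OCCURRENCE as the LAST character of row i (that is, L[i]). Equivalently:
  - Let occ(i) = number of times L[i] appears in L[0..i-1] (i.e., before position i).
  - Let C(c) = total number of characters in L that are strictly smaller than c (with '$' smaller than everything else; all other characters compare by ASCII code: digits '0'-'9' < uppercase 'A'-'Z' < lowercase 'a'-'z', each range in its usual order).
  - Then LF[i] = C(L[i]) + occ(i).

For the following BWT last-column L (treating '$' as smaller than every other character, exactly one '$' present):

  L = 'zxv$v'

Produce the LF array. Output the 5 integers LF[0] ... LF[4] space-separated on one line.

Answer: 4 3 1 0 2

Derivation:
Char counts: '$':1, 'v':2, 'x':1, 'z':1
C (first-col start): C('$')=0, C('v')=1, C('x')=3, C('z')=4
L[0]='z': occ=0, LF[0]=C('z')+0=4+0=4
L[1]='x': occ=0, LF[1]=C('x')+0=3+0=3
L[2]='v': occ=0, LF[2]=C('v')+0=1+0=1
L[3]='$': occ=0, LF[3]=C('$')+0=0+0=0
L[4]='v': occ=1, LF[4]=C('v')+1=1+1=2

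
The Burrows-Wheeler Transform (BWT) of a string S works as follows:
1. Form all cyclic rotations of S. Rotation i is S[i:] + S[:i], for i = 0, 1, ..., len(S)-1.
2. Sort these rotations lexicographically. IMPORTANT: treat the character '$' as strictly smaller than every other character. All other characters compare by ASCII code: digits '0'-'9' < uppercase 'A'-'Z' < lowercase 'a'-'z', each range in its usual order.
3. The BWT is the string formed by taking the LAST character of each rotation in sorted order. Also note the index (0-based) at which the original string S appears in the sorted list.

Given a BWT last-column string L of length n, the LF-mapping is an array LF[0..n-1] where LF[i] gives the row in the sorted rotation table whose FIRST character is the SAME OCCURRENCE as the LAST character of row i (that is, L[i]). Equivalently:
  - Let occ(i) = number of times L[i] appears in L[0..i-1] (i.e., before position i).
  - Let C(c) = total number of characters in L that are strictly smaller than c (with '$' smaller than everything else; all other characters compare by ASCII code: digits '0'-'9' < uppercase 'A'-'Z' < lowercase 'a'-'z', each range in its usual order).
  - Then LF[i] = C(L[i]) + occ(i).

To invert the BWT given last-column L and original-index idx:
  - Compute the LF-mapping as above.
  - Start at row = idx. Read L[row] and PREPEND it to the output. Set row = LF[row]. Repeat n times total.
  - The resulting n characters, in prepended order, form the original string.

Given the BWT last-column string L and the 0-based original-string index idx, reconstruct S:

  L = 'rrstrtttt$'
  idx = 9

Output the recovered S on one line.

LF mapping: 1 2 4 5 3 6 7 8 9 0
Walk LF starting at row 9, prepending L[row]:
  step 1: row=9, L[9]='$', prepend. Next row=LF[9]=0
  step 2: row=0, L[0]='r', prepend. Next row=LF[0]=1
  step 3: row=1, L[1]='r', prepend. Next row=LF[1]=2
  step 4: row=2, L[2]='s', prepend. Next row=LF[2]=4
  step 5: row=4, L[4]='r', prepend. Next row=LF[4]=3
  step 6: row=3, L[3]='t', prepend. Next row=LF[3]=5
  step 7: row=5, L[5]='t', prepend. Next row=LF[5]=6
  step 8: row=6, L[6]='t', prepend. Next row=LF[6]=7
  step 9: row=7, L[7]='t', prepend. Next row=LF[7]=8
  step 10: row=8, L[8]='t', prepend. Next row=LF[8]=9
Reversed output: tttttrsrr$

Answer: tttttrsrr$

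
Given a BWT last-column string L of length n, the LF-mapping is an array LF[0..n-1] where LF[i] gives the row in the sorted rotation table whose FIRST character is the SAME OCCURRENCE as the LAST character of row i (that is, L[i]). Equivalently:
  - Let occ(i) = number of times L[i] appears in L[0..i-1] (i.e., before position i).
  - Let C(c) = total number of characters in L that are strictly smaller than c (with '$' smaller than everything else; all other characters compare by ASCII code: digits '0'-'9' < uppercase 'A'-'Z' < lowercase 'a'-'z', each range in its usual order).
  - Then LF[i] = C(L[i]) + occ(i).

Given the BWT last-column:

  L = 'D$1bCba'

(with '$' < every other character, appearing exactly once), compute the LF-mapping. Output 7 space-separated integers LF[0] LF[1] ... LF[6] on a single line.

Answer: 3 0 1 5 2 6 4

Derivation:
Char counts: '$':1, '1':1, 'C':1, 'D':1, 'a':1, 'b':2
C (first-col start): C('$')=0, C('1')=1, C('C')=2, C('D')=3, C('a')=4, C('b')=5
L[0]='D': occ=0, LF[0]=C('D')+0=3+0=3
L[1]='$': occ=0, LF[1]=C('$')+0=0+0=0
L[2]='1': occ=0, LF[2]=C('1')+0=1+0=1
L[3]='b': occ=0, LF[3]=C('b')+0=5+0=5
L[4]='C': occ=0, LF[4]=C('C')+0=2+0=2
L[5]='b': occ=1, LF[5]=C('b')+1=5+1=6
L[6]='a': occ=0, LF[6]=C('a')+0=4+0=4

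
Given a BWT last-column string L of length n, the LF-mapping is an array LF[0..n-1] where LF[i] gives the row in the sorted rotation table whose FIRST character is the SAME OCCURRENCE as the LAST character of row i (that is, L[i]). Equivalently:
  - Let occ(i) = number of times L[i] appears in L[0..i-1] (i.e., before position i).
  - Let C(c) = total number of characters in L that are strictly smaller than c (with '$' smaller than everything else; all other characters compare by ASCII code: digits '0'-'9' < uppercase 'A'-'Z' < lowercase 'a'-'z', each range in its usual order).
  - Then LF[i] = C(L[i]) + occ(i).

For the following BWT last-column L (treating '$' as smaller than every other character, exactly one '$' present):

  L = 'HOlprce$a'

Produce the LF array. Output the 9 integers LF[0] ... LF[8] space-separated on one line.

Answer: 1 2 6 7 8 4 5 0 3

Derivation:
Char counts: '$':1, 'H':1, 'O':1, 'a':1, 'c':1, 'e':1, 'l':1, 'p':1, 'r':1
C (first-col start): C('$')=0, C('H')=1, C('O')=2, C('a')=3, C('c')=4, C('e')=5, C('l')=6, C('p')=7, C('r')=8
L[0]='H': occ=0, LF[0]=C('H')+0=1+0=1
L[1]='O': occ=0, LF[1]=C('O')+0=2+0=2
L[2]='l': occ=0, LF[2]=C('l')+0=6+0=6
L[3]='p': occ=0, LF[3]=C('p')+0=7+0=7
L[4]='r': occ=0, LF[4]=C('r')+0=8+0=8
L[5]='c': occ=0, LF[5]=C('c')+0=4+0=4
L[6]='e': occ=0, LF[6]=C('e')+0=5+0=5
L[7]='$': occ=0, LF[7]=C('$')+0=0+0=0
L[8]='a': occ=0, LF[8]=C('a')+0=3+0=3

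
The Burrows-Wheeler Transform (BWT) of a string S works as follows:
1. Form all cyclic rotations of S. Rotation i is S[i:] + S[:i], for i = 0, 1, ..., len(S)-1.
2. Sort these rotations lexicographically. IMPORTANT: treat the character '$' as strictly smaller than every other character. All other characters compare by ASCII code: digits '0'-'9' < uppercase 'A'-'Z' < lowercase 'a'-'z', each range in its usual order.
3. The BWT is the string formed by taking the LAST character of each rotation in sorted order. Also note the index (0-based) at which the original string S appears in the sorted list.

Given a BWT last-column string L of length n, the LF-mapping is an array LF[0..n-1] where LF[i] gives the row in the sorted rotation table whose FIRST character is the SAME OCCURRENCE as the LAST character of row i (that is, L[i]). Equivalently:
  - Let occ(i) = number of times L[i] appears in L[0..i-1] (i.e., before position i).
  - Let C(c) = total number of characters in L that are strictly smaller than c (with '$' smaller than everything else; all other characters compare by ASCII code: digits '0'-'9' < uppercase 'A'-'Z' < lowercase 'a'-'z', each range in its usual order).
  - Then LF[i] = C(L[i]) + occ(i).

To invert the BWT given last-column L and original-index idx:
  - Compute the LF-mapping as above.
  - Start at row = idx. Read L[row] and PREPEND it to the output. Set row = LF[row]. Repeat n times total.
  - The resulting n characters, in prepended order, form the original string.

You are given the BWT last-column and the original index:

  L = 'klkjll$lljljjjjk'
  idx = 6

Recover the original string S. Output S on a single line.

Answer: jlkjklljjljljlk$

Derivation:
LF mapping: 7 10 8 1 11 12 0 13 14 2 15 3 4 5 6 9
Walk LF starting at row 6, prepending L[row]:
  step 1: row=6, L[6]='$', prepend. Next row=LF[6]=0
  step 2: row=0, L[0]='k', prepend. Next row=LF[0]=7
  step 3: row=7, L[7]='l', prepend. Next row=LF[7]=13
  step 4: row=13, L[13]='j', prepend. Next row=LF[13]=5
  step 5: row=5, L[5]='l', prepend. Next row=LF[5]=12
  step 6: row=12, L[12]='j', prepend. Next row=LF[12]=4
  step 7: row=4, L[4]='l', prepend. Next row=LF[4]=11
  step 8: row=11, L[11]='j', prepend. Next row=LF[11]=3
  step 9: row=3, L[3]='j', prepend. Next row=LF[3]=1
  step 10: row=1, L[1]='l', prepend. Next row=LF[1]=10
  step 11: row=10, L[10]='l', prepend. Next row=LF[10]=15
  step 12: row=15, L[15]='k', prepend. Next row=LF[15]=9
  step 13: row=9, L[9]='j', prepend. Next row=LF[9]=2
  step 14: row=2, L[2]='k', prepend. Next row=LF[2]=8
  step 15: row=8, L[8]='l', prepend. Next row=LF[8]=14
  step 16: row=14, L[14]='j', prepend. Next row=LF[14]=6
Reversed output: jlkjklljjljljlk$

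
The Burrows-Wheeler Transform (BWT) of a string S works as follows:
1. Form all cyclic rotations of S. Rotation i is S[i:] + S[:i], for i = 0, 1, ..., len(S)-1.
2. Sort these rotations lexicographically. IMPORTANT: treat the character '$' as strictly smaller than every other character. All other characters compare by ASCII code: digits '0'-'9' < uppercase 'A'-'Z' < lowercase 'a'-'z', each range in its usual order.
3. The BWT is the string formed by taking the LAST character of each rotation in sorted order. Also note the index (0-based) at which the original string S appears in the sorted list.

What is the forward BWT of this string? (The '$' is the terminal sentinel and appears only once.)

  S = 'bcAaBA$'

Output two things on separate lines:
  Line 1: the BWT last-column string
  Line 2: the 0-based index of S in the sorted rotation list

All 7 rotations (rotation i = S[i:]+S[:i]):
  rot[0] = bcAaBA$
  rot[1] = cAaBA$b
  rot[2] = AaBA$bc
  rot[3] = aBA$bcA
  rot[4] = BA$bcAa
  rot[5] = A$bcAaB
  rot[6] = $bcAaBA
Sorted (with $ < everything):
  sorted[0] = $bcAaBA  (last char: 'A')
  sorted[1] = A$bcAaB  (last char: 'B')
  sorted[2] = AaBA$bc  (last char: 'c')
  sorted[3] = BA$bcAa  (last char: 'a')
  sorted[4] = aBA$bcA  (last char: 'A')
  sorted[5] = bcAaBA$  (last char: '$')
  sorted[6] = cAaBA$b  (last char: 'b')
Last column: ABcaA$b
Original string S is at sorted index 5

Answer: ABcaA$b
5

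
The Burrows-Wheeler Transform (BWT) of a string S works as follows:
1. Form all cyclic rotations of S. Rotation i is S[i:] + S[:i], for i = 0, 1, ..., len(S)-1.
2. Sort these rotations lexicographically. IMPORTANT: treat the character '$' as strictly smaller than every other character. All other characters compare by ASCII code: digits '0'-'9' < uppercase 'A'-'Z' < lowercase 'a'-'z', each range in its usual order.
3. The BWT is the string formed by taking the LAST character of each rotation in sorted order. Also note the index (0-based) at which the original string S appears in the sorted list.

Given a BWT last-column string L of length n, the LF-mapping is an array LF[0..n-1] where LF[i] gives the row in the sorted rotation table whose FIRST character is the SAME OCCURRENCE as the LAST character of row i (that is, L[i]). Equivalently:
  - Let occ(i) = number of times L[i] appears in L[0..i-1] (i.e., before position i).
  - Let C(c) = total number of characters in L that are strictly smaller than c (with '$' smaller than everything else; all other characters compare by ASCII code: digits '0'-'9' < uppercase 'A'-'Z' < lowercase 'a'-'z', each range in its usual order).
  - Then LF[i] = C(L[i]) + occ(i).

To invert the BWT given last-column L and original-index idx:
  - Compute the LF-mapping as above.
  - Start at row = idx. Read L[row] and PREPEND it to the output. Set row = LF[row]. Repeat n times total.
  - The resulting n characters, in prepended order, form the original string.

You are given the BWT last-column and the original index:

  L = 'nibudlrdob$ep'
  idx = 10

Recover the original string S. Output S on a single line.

Answer: puddleribbon$

Derivation:
LF mapping: 8 6 1 12 3 7 11 4 9 2 0 5 10
Walk LF starting at row 10, prepending L[row]:
  step 1: row=10, L[10]='$', prepend. Next row=LF[10]=0
  step 2: row=0, L[0]='n', prepend. Next row=LF[0]=8
  step 3: row=8, L[8]='o', prepend. Next row=LF[8]=9
  step 4: row=9, L[9]='b', prepend. Next row=LF[9]=2
  step 5: row=2, L[2]='b', prepend. Next row=LF[2]=1
  step 6: row=1, L[1]='i', prepend. Next row=LF[1]=6
  step 7: row=6, L[6]='r', prepend. Next row=LF[6]=11
  step 8: row=11, L[11]='e', prepend. Next row=LF[11]=5
  step 9: row=5, L[5]='l', prepend. Next row=LF[5]=7
  step 10: row=7, L[7]='d', prepend. Next row=LF[7]=4
  step 11: row=4, L[4]='d', prepend. Next row=LF[4]=3
  step 12: row=3, L[3]='u', prepend. Next row=LF[3]=12
  step 13: row=12, L[12]='p', prepend. Next row=LF[12]=10
Reversed output: puddleribbon$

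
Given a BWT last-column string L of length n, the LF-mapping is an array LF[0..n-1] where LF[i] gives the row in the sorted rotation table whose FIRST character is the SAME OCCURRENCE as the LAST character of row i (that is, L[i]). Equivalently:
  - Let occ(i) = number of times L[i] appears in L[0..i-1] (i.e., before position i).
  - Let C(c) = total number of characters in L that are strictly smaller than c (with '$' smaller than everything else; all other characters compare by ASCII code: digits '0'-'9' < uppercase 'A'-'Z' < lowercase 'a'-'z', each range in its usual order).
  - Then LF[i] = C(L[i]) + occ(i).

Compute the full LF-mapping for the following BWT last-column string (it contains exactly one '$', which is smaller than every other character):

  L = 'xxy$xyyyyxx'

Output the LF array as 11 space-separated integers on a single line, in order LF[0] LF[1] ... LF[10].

Char counts: '$':1, 'x':5, 'y':5
C (first-col start): C('$')=0, C('x')=1, C('y')=6
L[0]='x': occ=0, LF[0]=C('x')+0=1+0=1
L[1]='x': occ=1, LF[1]=C('x')+1=1+1=2
L[2]='y': occ=0, LF[2]=C('y')+0=6+0=6
L[3]='$': occ=0, LF[3]=C('$')+0=0+0=0
L[4]='x': occ=2, LF[4]=C('x')+2=1+2=3
L[5]='y': occ=1, LF[5]=C('y')+1=6+1=7
L[6]='y': occ=2, LF[6]=C('y')+2=6+2=8
L[7]='y': occ=3, LF[7]=C('y')+3=6+3=9
L[8]='y': occ=4, LF[8]=C('y')+4=6+4=10
L[9]='x': occ=3, LF[9]=C('x')+3=1+3=4
L[10]='x': occ=4, LF[10]=C('x')+4=1+4=5

Answer: 1 2 6 0 3 7 8 9 10 4 5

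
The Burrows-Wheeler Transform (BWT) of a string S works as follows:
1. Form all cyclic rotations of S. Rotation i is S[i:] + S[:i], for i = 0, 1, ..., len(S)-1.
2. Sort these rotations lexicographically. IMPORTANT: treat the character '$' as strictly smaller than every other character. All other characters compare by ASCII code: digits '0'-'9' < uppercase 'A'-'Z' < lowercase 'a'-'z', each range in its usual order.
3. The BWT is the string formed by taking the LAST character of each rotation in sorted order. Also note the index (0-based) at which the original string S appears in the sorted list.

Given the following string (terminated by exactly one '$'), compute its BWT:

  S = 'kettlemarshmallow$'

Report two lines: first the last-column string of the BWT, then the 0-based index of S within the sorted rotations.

All 18 rotations (rotation i = S[i:]+S[:i]):
  rot[0] = kettlemarshmallow$
  rot[1] = ettlemarshmallow$k
  rot[2] = ttlemarshmallow$ke
  rot[3] = tlemarshmallow$ket
  rot[4] = lemarshmallow$kett
  rot[5] = emarshmallow$kettl
  rot[6] = marshmallow$kettle
  rot[7] = arshmallow$kettlem
  rot[8] = rshmallow$kettlema
  rot[9] = shmallow$kettlemar
  rot[10] = hmallow$kettlemars
  rot[11] = mallow$kettlemarsh
  rot[12] = allow$kettlemarshm
  rot[13] = llow$kettlemarshma
  rot[14] = low$kettlemarshmal
  rot[15] = ow$kettlemarshmall
  rot[16] = w$kettlemarshmallo
  rot[17] = $kettlemarshmallow
Sorted (with $ < everything):
  sorted[0] = $kettlemarshmallow  (last char: 'w')
  sorted[1] = allow$kettlemarshm  (last char: 'm')
  sorted[2] = arshmallow$kettlem  (last char: 'm')
  sorted[3] = emarshmallow$kettl  (last char: 'l')
  sorted[4] = ettlemarshmallow$k  (last char: 'k')
  sorted[5] = hmallow$kettlemars  (last char: 's')
  sorted[6] = kettlemarshmallow$  (last char: '$')
  sorted[7] = lemarshmallow$kett  (last char: 't')
  sorted[8] = llow$kettlemarshma  (last char: 'a')
  sorted[9] = low$kettlemarshmal  (last char: 'l')
  sorted[10] = mallow$kettlemarsh  (last char: 'h')
  sorted[11] = marshmallow$kettle  (last char: 'e')
  sorted[12] = ow$kettlemarshmall  (last char: 'l')
  sorted[13] = rshmallow$kettlema  (last char: 'a')
  sorted[14] = shmallow$kettlemar  (last char: 'r')
  sorted[15] = tlemarshmallow$ket  (last char: 't')
  sorted[16] = ttlemarshmallow$ke  (last char: 'e')
  sorted[17] = w$kettlemarshmallo  (last char: 'o')
Last column: wmmlks$talhelarteo
Original string S is at sorted index 6

Answer: wmmlks$talhelarteo
6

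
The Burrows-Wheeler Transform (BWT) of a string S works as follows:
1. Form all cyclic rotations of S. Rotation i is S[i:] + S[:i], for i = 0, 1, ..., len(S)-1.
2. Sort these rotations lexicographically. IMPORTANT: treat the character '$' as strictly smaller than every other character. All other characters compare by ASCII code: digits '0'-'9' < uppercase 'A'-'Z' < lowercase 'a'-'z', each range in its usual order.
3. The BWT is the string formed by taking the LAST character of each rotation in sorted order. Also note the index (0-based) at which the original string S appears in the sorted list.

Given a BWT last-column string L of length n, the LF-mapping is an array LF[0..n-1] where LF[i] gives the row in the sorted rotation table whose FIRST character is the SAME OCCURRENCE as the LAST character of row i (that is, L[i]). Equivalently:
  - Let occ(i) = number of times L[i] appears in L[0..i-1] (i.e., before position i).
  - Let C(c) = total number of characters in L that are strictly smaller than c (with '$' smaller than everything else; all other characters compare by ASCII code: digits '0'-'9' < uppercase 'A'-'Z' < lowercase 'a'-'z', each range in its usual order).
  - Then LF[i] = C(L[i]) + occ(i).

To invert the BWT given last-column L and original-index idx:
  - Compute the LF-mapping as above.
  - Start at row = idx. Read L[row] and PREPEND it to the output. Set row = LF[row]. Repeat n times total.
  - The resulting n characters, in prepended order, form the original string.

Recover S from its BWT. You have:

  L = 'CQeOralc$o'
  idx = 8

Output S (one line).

Answer: oracleOQC$

Derivation:
LF mapping: 1 3 6 2 9 4 7 5 0 8
Walk LF starting at row 8, prepending L[row]:
  step 1: row=8, L[8]='$', prepend. Next row=LF[8]=0
  step 2: row=0, L[0]='C', prepend. Next row=LF[0]=1
  step 3: row=1, L[1]='Q', prepend. Next row=LF[1]=3
  step 4: row=3, L[3]='O', prepend. Next row=LF[3]=2
  step 5: row=2, L[2]='e', prepend. Next row=LF[2]=6
  step 6: row=6, L[6]='l', prepend. Next row=LF[6]=7
  step 7: row=7, L[7]='c', prepend. Next row=LF[7]=5
  step 8: row=5, L[5]='a', prepend. Next row=LF[5]=4
  step 9: row=4, L[4]='r', prepend. Next row=LF[4]=9
  step 10: row=9, L[9]='o', prepend. Next row=LF[9]=8
Reversed output: oracleOQC$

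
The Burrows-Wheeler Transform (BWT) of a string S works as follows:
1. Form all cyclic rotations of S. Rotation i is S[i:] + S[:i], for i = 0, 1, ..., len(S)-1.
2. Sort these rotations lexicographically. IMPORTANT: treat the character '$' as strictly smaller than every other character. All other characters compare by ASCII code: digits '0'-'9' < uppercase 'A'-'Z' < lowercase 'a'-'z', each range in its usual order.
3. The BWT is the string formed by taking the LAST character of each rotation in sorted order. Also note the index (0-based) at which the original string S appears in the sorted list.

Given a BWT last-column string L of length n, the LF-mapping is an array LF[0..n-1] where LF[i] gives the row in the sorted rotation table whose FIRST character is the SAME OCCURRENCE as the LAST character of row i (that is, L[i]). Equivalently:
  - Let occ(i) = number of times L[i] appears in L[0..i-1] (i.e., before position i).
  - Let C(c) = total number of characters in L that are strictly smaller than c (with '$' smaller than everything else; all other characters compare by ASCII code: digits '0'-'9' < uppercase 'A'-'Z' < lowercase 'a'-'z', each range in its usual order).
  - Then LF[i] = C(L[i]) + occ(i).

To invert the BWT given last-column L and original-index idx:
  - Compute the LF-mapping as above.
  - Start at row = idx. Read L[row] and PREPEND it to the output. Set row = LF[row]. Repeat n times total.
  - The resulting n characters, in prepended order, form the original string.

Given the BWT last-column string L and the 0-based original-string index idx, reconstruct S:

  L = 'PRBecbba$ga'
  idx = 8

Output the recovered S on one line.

LF mapping: 2 3 1 9 8 6 7 4 0 10 5
Walk LF starting at row 8, prepending L[row]:
  step 1: row=8, L[8]='$', prepend. Next row=LF[8]=0
  step 2: row=0, L[0]='P', prepend. Next row=LF[0]=2
  step 3: row=2, L[2]='B', prepend. Next row=LF[2]=1
  step 4: row=1, L[1]='R', prepend. Next row=LF[1]=3
  step 5: row=3, L[3]='e', prepend. Next row=LF[3]=9
  step 6: row=9, L[9]='g', prepend. Next row=LF[9]=10
  step 7: row=10, L[10]='a', prepend. Next row=LF[10]=5
  step 8: row=5, L[5]='b', prepend. Next row=LF[5]=6
  step 9: row=6, L[6]='b', prepend. Next row=LF[6]=7
  step 10: row=7, L[7]='a', prepend. Next row=LF[7]=4
  step 11: row=4, L[4]='c', prepend. Next row=LF[4]=8
Reversed output: cabbageRBP$

Answer: cabbageRBP$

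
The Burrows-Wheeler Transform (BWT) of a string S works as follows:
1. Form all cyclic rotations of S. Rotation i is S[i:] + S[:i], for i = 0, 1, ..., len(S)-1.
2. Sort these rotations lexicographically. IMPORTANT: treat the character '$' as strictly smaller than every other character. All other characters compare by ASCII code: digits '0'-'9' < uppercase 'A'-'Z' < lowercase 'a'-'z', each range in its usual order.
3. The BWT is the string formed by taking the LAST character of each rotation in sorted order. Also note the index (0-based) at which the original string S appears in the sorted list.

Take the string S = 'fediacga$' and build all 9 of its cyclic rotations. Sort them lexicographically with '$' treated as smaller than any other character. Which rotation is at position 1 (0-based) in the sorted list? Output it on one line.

Answer: a$fediacg

Derivation:
All 9 rotations (rotation i = S[i:]+S[:i]):
  rot[0] = fediacga$
  rot[1] = ediacga$f
  rot[2] = diacga$fe
  rot[3] = iacga$fed
  rot[4] = acga$fedi
  rot[5] = cga$fedia
  rot[6] = ga$fediac
  rot[7] = a$fediacg
  rot[8] = $fediacga
Sorted (with $ < everything):
  sorted[0] = $fediacga
  sorted[1] = a$fediacg
  sorted[2] = acga$fedi
  sorted[3] = cga$fedia
  sorted[4] = diacga$fe
  sorted[5] = ediacga$f
  sorted[6] = fediacga$
  sorted[7] = ga$fediac
  sorted[8] = iacga$fed
sorted[1] = a$fediacg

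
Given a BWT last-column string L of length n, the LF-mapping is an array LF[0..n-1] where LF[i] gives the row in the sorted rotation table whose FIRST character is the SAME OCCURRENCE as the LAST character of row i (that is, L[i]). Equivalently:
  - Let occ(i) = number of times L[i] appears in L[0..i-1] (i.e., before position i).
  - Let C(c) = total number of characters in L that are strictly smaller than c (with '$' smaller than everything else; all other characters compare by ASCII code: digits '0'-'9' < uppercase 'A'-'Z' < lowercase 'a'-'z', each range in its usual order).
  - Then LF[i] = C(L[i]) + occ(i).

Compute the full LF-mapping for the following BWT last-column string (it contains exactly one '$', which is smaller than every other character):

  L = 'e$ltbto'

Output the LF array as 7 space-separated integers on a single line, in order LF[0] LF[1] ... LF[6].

Answer: 2 0 3 5 1 6 4

Derivation:
Char counts: '$':1, 'b':1, 'e':1, 'l':1, 'o':1, 't':2
C (first-col start): C('$')=0, C('b')=1, C('e')=2, C('l')=3, C('o')=4, C('t')=5
L[0]='e': occ=0, LF[0]=C('e')+0=2+0=2
L[1]='$': occ=0, LF[1]=C('$')+0=0+0=0
L[2]='l': occ=0, LF[2]=C('l')+0=3+0=3
L[3]='t': occ=0, LF[3]=C('t')+0=5+0=5
L[4]='b': occ=0, LF[4]=C('b')+0=1+0=1
L[5]='t': occ=1, LF[5]=C('t')+1=5+1=6
L[6]='o': occ=0, LF[6]=C('o')+0=4+0=4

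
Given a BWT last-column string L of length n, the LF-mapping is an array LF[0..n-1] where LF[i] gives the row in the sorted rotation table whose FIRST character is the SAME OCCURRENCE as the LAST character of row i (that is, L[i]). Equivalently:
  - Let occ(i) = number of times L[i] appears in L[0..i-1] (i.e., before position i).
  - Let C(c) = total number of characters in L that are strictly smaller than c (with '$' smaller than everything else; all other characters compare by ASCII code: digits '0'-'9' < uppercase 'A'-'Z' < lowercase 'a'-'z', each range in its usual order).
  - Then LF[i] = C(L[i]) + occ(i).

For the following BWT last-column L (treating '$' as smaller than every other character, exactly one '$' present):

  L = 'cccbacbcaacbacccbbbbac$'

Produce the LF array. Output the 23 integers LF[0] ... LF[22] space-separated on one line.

Char counts: '$':1, 'a':5, 'b':7, 'c':10
C (first-col start): C('$')=0, C('a')=1, C('b')=6, C('c')=13
L[0]='c': occ=0, LF[0]=C('c')+0=13+0=13
L[1]='c': occ=1, LF[1]=C('c')+1=13+1=14
L[2]='c': occ=2, LF[2]=C('c')+2=13+2=15
L[3]='b': occ=0, LF[3]=C('b')+0=6+0=6
L[4]='a': occ=0, LF[4]=C('a')+0=1+0=1
L[5]='c': occ=3, LF[5]=C('c')+3=13+3=16
L[6]='b': occ=1, LF[6]=C('b')+1=6+1=7
L[7]='c': occ=4, LF[7]=C('c')+4=13+4=17
L[8]='a': occ=1, LF[8]=C('a')+1=1+1=2
L[9]='a': occ=2, LF[9]=C('a')+2=1+2=3
L[10]='c': occ=5, LF[10]=C('c')+5=13+5=18
L[11]='b': occ=2, LF[11]=C('b')+2=6+2=8
L[12]='a': occ=3, LF[12]=C('a')+3=1+3=4
L[13]='c': occ=6, LF[13]=C('c')+6=13+6=19
L[14]='c': occ=7, LF[14]=C('c')+7=13+7=20
L[15]='c': occ=8, LF[15]=C('c')+8=13+8=21
L[16]='b': occ=3, LF[16]=C('b')+3=6+3=9
L[17]='b': occ=4, LF[17]=C('b')+4=6+4=10
L[18]='b': occ=5, LF[18]=C('b')+5=6+5=11
L[19]='b': occ=6, LF[19]=C('b')+6=6+6=12
L[20]='a': occ=4, LF[20]=C('a')+4=1+4=5
L[21]='c': occ=9, LF[21]=C('c')+9=13+9=22
L[22]='$': occ=0, LF[22]=C('$')+0=0+0=0

Answer: 13 14 15 6 1 16 7 17 2 3 18 8 4 19 20 21 9 10 11 12 5 22 0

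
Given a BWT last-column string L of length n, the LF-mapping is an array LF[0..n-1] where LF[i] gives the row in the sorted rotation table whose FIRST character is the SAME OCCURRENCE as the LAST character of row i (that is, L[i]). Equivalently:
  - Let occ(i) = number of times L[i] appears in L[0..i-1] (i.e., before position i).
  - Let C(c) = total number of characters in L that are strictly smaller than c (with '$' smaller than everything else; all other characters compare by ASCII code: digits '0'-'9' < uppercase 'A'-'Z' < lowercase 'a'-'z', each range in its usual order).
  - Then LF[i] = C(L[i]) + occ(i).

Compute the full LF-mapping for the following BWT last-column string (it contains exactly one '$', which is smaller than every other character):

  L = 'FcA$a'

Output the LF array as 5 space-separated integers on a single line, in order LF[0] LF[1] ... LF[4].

Answer: 2 4 1 0 3

Derivation:
Char counts: '$':1, 'A':1, 'F':1, 'a':1, 'c':1
C (first-col start): C('$')=0, C('A')=1, C('F')=2, C('a')=3, C('c')=4
L[0]='F': occ=0, LF[0]=C('F')+0=2+0=2
L[1]='c': occ=0, LF[1]=C('c')+0=4+0=4
L[2]='A': occ=0, LF[2]=C('A')+0=1+0=1
L[3]='$': occ=0, LF[3]=C('$')+0=0+0=0
L[4]='a': occ=0, LF[4]=C('a')+0=3+0=3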